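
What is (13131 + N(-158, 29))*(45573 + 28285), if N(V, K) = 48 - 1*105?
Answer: 965619492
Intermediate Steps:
N(V, K) = -57 (N(V, K) = 48 - 105 = -57)
(13131 + N(-158, 29))*(45573 + 28285) = (13131 - 57)*(45573 + 28285) = 13074*73858 = 965619492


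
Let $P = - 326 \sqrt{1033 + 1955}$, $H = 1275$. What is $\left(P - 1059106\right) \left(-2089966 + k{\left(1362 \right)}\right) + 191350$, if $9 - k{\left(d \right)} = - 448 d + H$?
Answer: $1568595487286 + 2896945536 \sqrt{83} \approx 1.595 \cdot 10^{12}$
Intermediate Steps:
$k{\left(d \right)} = -1266 + 448 d$ ($k{\left(d \right)} = 9 - \left(- 448 d + 1275\right) = 9 - \left(1275 - 448 d\right) = 9 + \left(-1275 + 448 d\right) = -1266 + 448 d$)
$P = - 1956 \sqrt{83}$ ($P = - 326 \sqrt{2988} = - 326 \cdot 6 \sqrt{83} = - 1956 \sqrt{83} \approx -17820.0$)
$\left(P - 1059106\right) \left(-2089966 + k{\left(1362 \right)}\right) + 191350 = \left(- 1956 \sqrt{83} - 1059106\right) \left(-2089966 + \left(-1266 + 448 \cdot 1362\right)\right) + 191350 = \left(-1059106 - 1956 \sqrt{83}\right) \left(-2089966 + \left(-1266 + 610176\right)\right) + 191350 = \left(-1059106 - 1956 \sqrt{83}\right) \left(-2089966 + 608910\right) + 191350 = \left(-1059106 - 1956 \sqrt{83}\right) \left(-1481056\right) + 191350 = \left(1568595295936 + 2896945536 \sqrt{83}\right) + 191350 = 1568595487286 + 2896945536 \sqrt{83}$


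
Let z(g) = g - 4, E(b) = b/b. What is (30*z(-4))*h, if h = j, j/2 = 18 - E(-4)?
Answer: -8160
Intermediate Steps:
E(b) = 1
j = 34 (j = 2*(18 - 1*1) = 2*(18 - 1) = 2*17 = 34)
z(g) = -4 + g
h = 34
(30*z(-4))*h = (30*(-4 - 4))*34 = (30*(-8))*34 = -240*34 = -8160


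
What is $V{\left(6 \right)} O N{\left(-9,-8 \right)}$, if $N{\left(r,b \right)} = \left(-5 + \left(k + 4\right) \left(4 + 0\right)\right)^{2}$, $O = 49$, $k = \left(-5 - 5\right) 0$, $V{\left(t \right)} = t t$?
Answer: $213444$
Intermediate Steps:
$V{\left(t \right)} = t^{2}$
$k = 0$ ($k = \left(-10\right) 0 = 0$)
$N{\left(r,b \right)} = 121$ ($N{\left(r,b \right)} = \left(-5 + \left(0 + 4\right) \left(4 + 0\right)\right)^{2} = \left(-5 + 4 \cdot 4\right)^{2} = \left(-5 + 16\right)^{2} = 11^{2} = 121$)
$V{\left(6 \right)} O N{\left(-9,-8 \right)} = 6^{2} \cdot 49 \cdot 121 = 36 \cdot 49 \cdot 121 = 1764 \cdot 121 = 213444$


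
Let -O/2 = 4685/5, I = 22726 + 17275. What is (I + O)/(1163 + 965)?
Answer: 38127/2128 ≈ 17.917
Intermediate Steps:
I = 40001
O = -1874 (O = -9370/5 = -2*937 = -1874)
(I + O)/(1163 + 965) = (40001 - 1874)/(1163 + 965) = 38127/2128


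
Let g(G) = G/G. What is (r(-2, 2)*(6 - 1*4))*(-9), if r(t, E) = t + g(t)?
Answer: 18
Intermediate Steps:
g(G) = 1
r(t, E) = 1 + t (r(t, E) = t + 1 = 1 + t)
(r(-2, 2)*(6 - 1*4))*(-9) = ((1 - 2)*(6 - 1*4))*(-9) = -(6 - 4)*(-9) = -1*2*(-9) = -2*(-9) = 18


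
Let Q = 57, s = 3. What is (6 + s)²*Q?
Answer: 4617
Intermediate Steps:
(6 + s)²*Q = (6 + 3)²*57 = 9²*57 = 81*57 = 4617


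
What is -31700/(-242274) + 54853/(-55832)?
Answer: -5759790661/6763320984 ≈ -0.85162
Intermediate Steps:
-31700/(-242274) + 54853/(-55832) = -31700*(-1/242274) + 54853*(-1/55832) = 15850/121137 - 54853/55832 = -5759790661/6763320984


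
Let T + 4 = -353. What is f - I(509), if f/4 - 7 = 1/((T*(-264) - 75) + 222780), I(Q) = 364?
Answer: -106496204/316953 ≈ -336.00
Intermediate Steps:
T = -357 (T = -4 - 353 = -357)
f = 8874688/316953 (f = 28 + 4/((-357*(-264) - 75) + 222780) = 28 + 4/((94248 - 75) + 222780) = 28 + 4/(94173 + 222780) = 28 + 4/316953 = 8874688/316953 ≈ 28.000)
f - I(509) = 8874688/316953 - 1*364 = 8874688/316953 - 364 = -106496204/316953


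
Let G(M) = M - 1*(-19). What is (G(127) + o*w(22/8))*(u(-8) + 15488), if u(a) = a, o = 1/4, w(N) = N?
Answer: 4541445/2 ≈ 2.2707e+6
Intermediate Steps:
G(M) = 19 + M (G(M) = M + 19 = 19 + M)
o = ¼ ≈ 0.25000
(G(127) + o*w(22/8))*(u(-8) + 15488) = ((19 + 127) + (22/8)/4)*(-8 + 15488) = (146 + (22*(⅛))/4)*15480 = (146 + (¼)*(11/4))*15480 = (146 + 11/16)*15480 = (2347/16)*15480 = 4541445/2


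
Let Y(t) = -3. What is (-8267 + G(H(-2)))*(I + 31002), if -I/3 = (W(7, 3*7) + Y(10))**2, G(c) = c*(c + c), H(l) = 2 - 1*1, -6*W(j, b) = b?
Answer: -1020735765/4 ≈ -2.5518e+8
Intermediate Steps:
W(j, b) = -b/6
H(l) = 1 (H(l) = 2 - 1 = 1)
G(c) = 2*c**2 (G(c) = c*(2*c) = 2*c**2)
I = -507/4 (I = -3*(-7/2 - 3)**2 = -3*(-13/2)**2 = -3*169/4 = -507/4 ≈ -126.75)
(-8267 + G(H(-2)))*(I + 31002) = (-8267 + 2*1**2)*(-507/4 + 31002) = (-8267 + 2*1)*(123501/4) = (-8267 + 2)*(123501/4) = -8265*123501/4 = -1020735765/4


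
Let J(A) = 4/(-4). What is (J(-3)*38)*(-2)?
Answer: 76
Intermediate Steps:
J(A) = -1 (J(A) = 4*(-¼) = -1)
(J(-3)*38)*(-2) = -1*38*(-2) = -38*(-2) = 76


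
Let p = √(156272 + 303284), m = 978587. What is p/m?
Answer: 2*√114889/978587 ≈ 0.00069274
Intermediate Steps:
p = 2*√114889 (p = √459556 = 2*√114889 ≈ 677.91)
p/m = (2*√114889)/978587 = (2*√114889)*(1/978587) = 2*√114889/978587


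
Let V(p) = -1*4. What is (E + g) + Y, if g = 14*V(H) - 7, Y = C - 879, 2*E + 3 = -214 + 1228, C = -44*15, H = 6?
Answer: -2193/2 ≈ -1096.5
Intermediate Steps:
C = -660
E = 1011/2 (E = -3/2 + (-214 + 1228)/2 = -3/2 + (½)*1014 = -3/2 + 507 = 1011/2 ≈ 505.50)
Y = -1539 (Y = -660 - 879 = -1539)
V(p) = -4
g = -63 (g = 14*(-4) - 7 = -56 - 7 = -63)
(E + g) + Y = (1011/2 - 63) - 1539 = 885/2 - 1539 = -2193/2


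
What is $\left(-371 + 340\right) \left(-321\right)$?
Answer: $9951$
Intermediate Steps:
$\left(-371 + 340\right) \left(-321\right) = \left(-31\right) \left(-321\right) = 9951$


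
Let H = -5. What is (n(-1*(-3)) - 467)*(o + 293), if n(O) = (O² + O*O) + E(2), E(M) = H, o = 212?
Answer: -229270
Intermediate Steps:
E(M) = -5
n(O) = -5 + 2*O² (n(O) = (O² + O*O) - 5 = (O² + O²) - 5 = 2*O² - 5 = -5 + 2*O²)
(n(-1*(-3)) - 467)*(o + 293) = ((-5 + 2*(-1*(-3))²) - 467)*(212 + 293) = ((-5 + 2*3²) - 467)*505 = ((-5 + 2*9) - 467)*505 = ((-5 + 18) - 467)*505 = (13 - 467)*505 = -454*505 = -229270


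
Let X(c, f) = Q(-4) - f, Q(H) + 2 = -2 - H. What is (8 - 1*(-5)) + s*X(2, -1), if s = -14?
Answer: -1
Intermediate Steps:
Q(H) = -4 - H (Q(H) = -2 + (-2 - H) = -4 - H)
X(c, f) = -f (X(c, f) = (-4 - 1*(-4)) - f = (-4 + 4) - f = 0 - f = -f)
(8 - 1*(-5)) + s*X(2, -1) = (8 - 1*(-5)) - (-14)*(-1) = (8 + 5) - 14*1 = 13 - 14 = -1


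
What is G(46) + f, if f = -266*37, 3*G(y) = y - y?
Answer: -9842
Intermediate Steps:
G(y) = 0 (G(y) = (y - y)/3 = (⅓)*0 = 0)
f = -9842
G(46) + f = 0 - 9842 = -9842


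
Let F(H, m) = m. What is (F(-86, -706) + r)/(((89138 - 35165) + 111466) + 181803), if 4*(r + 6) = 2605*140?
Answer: 90463/347242 ≈ 0.26052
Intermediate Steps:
r = 91169 (r = -6 + (2605*140)/4 = -6 + (¼)*364700 = -6 + 91175 = 91169)
(F(-86, -706) + r)/(((89138 - 35165) + 111466) + 181803) = (-706 + 91169)/(((89138 - 35165) + 111466) + 181803) = 90463/((53973 + 111466) + 181803) = 90463/(165439 + 181803) = 90463/347242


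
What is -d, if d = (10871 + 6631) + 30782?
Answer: -48284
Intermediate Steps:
d = 48284 (d = 17502 + 30782 = 48284)
-d = -1*48284 = -48284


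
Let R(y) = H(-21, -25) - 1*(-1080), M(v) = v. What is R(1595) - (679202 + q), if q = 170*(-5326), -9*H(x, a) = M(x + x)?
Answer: 681908/3 ≈ 2.2730e+5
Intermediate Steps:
H(x, a) = -2*x/9 (H(x, a) = -(x + x)/9 = -2*x/9)
q = -905420
R(y) = 3254/3 (R(y) = -2/9*(-21) - 1*(-1080) = 14/3 + 1080 = 3254/3)
R(1595) - (679202 + q) = 3254/3 - (679202 - 905420) = 3254/3 - 1*(-226218) = 3254/3 + 226218 = 681908/3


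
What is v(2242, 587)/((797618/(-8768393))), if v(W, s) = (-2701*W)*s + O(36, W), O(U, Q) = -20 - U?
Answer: 15584336304505315/398809 ≈ 3.9077e+10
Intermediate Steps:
v(W, s) = -56 - 2701*W*s (v(W, s) = (-2701*W)*s + (-20 - 1*36) = -2701*W*s + (-20 - 36) = -2701*W*s - 56 = -56 - 2701*W*s)
v(2242, 587)/((797618/(-8768393))) = (-56 - 2701*2242*587)/((797618/(-8768393))) = (-56 - 3554661854)/((797618*(-1/8768393))) = -3554661910/(-797618/8768393) = -3554661910*(-8768393/797618) = 15584336304505315/398809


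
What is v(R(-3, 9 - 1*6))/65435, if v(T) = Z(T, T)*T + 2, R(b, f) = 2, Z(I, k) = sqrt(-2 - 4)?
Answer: 2/65435 + 2*I*sqrt(6)/65435 ≈ 3.0565e-5 + 7.4868e-5*I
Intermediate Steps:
Z(I, k) = I*sqrt(6) (Z(I, k) = sqrt(-6) = I*sqrt(6))
v(T) = 2 + I*T*sqrt(6) (v(T) = (I*sqrt(6))*T + 2 = I*T*sqrt(6) + 2 = 2 + I*T*sqrt(6))
v(R(-3, 9 - 1*6))/65435 = (2 + I*2*sqrt(6))/65435 = (2 + 2*I*sqrt(6))*(1/65435) = 2/65435 + 2*I*sqrt(6)/65435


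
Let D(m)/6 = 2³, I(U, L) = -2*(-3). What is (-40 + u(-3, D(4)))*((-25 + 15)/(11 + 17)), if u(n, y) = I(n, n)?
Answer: 85/7 ≈ 12.143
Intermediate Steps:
I(U, L) = 6
D(m) = 48 (D(m) = 6*2³ = 6*8 = 48)
u(n, y) = 6
(-40 + u(-3, D(4)))*((-25 + 15)/(11 + 17)) = (-40 + 6)*((-25 + 15)/(11 + 17)) = -(-340)/28 = -34*(-5/14) = 85/7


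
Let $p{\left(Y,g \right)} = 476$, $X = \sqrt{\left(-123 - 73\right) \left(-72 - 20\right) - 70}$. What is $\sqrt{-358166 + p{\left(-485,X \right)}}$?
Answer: $i \sqrt{357690} \approx 598.07 i$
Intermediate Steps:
$X = \sqrt{17962}$ ($X = \sqrt{\left(-196\right) \left(-92\right) - 70} = \sqrt{18032 - 70} = \sqrt{17962} \approx 134.02$)
$\sqrt{-358166 + p{\left(-485,X \right)}} = \sqrt{-358166 + 476} = \sqrt{-357690} = i \sqrt{357690}$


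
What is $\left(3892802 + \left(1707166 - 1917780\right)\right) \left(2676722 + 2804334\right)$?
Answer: $20182278630528$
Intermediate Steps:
$\left(3892802 + \left(1707166 - 1917780\right)\right) \left(2676722 + 2804334\right) = \left(3892802 + \left(1707166 - 1917780\right)\right) 5481056 = \left(3892802 - 210614\right) 5481056 = 3682188 \cdot 5481056 = 20182278630528$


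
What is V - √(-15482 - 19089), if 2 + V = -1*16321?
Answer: -16323 - I*√34571 ≈ -16323.0 - 185.93*I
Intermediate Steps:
V = -16323 (V = -2 - 1*16321 = -2 - 16321 = -16323)
V - √(-15482 - 19089) = -16323 - √(-15482 - 19089) = -16323 - √(-34571) = -16323 - I*√34571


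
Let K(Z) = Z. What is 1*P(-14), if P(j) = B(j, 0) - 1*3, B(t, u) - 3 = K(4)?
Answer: 4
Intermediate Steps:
B(t, u) = 7 (B(t, u) = 3 + 4 = 7)
P(j) = 4 (P(j) = 7 - 1*3 = 7 - 3 = 4)
1*P(-14) = 1*4 = 4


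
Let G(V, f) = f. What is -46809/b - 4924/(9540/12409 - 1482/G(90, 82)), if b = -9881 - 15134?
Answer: 63079144690901/220230283935 ≈ 286.42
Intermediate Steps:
b = -25015
-46809/b - 4924/(9540/12409 - 1482/G(90, 82)) = -46809/(-25015) - 4924/(9540/12409 - 1482/82) = -46809*(-1/25015) - 4924/(9540*(1/12409) - 1482*1/82) = 46809/25015 - 4924/(9540/12409 - 741/41) = 46809/25015 - 4924/(-8803929/508769) = 46809/25015 - 4924*(-508769/8803929) = 46809/25015 + 2505178556/8803929 = 63079144690901/220230283935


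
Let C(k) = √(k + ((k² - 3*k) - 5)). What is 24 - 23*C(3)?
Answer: 24 - 23*I*√2 ≈ 24.0 - 32.527*I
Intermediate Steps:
C(k) = √(-5 + k² - 2*k) (C(k) = √(k + (-5 + k² - 3*k)) = √(-5 + k² - 2*k))
24 - 23*C(3) = 24 - 23*√(-5 + 3² - 2*3) = 24 - 23*√(-5 + 9 - 6) = 24 - 23*I*√2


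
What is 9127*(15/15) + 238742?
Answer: 247869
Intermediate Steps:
9127*(15/15) + 238742 = 9127*(15*(1/15)) + 238742 = 9127*1 + 238742 = 9127 + 238742 = 247869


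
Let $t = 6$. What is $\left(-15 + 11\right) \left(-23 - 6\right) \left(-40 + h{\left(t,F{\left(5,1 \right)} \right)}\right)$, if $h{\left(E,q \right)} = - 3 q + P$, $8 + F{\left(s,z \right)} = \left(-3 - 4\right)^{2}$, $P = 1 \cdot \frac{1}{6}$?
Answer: $- \frac{56666}{3} \approx -18889.0$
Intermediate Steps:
$P = \frac{1}{6}$ ($P = 1 \cdot \frac{1}{6} = \frac{1}{6} \approx 0.16667$)
$F{\left(s,z \right)} = 41$ ($F{\left(s,z \right)} = -8 + \left(-3 - 4\right)^{2} = -8 + \left(-7\right)^{2} = -8 + 49 = 41$)
$h{\left(E,q \right)} = \frac{1}{6} - 3 q$ ($h{\left(E,q \right)} = - 3 q + \frac{1}{6} = \frac{1}{6} - 3 q$)
$\left(-15 + 11\right) \left(-23 - 6\right) \left(-40 + h{\left(t,F{\left(5,1 \right)} \right)}\right) = \left(-15 + 11\right) \left(-23 - 6\right) \left(-40 + \left(\frac{1}{6} - 123\right)\right) = \left(-4\right) \left(-29\right) \left(-40 + \left(\frac{1}{6} - 123\right)\right) = 116 \left(-40 - \frac{737}{6}\right) = 116 \left(- \frac{977}{6}\right) = - \frac{56666}{3}$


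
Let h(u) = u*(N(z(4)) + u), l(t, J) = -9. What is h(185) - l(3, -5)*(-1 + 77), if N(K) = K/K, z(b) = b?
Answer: 35094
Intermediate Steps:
N(K) = 1
h(u) = u*(1 + u)
h(185) - l(3, -5)*(-1 + 77) = 185*(1 + 185) - (-9)*(-1 + 77) = 185*186 - (-9)*76 = 34410 - 1*(-684) = 34410 + 684 = 35094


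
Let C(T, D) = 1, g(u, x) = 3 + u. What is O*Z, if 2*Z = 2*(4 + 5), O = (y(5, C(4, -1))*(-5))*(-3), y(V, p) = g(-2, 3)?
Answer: 135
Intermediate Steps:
y(V, p) = 1 (y(V, p) = 3 - 2 = 1)
O = 15 (O = (1*(-5))*(-3) = -5*(-3) = 15)
Z = 9 (Z = (2*(4 + 5))/2 = (2*9)/2 = (1/2)*18 = 9)
O*Z = 15*9 = 135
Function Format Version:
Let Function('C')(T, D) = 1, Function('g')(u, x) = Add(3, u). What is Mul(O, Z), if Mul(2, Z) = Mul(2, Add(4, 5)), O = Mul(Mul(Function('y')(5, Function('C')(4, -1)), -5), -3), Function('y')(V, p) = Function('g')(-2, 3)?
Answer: 135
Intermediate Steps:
Function('y')(V, p) = 1 (Function('y')(V, p) = Add(3, -2) = 1)
O = 15 (O = Mul(Mul(1, -5), -3) = Mul(-5, -3) = 15)
Z = 9 (Z = Mul(Rational(1, 2), Mul(2, Add(4, 5))) = Mul(Rational(1, 2), Mul(2, 9)) = Mul(Rational(1, 2), 18) = 9)
Mul(O, Z) = Mul(15, 9) = 135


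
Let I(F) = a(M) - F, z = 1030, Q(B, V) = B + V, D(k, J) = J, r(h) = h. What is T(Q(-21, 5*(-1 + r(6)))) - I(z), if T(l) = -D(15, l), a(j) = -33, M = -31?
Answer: 1059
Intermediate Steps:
T(l) = -l
I(F) = -33 - F
T(Q(-21, 5*(-1 + r(6)))) - I(z) = -(-21 + 5*(-1 + 6)) - (-33 - 1*1030) = -(-21 + 5*5) - (-33 - 1030) = -(-21 + 25) - 1*(-1063) = -1*4 + 1063 = -4 + 1063 = 1059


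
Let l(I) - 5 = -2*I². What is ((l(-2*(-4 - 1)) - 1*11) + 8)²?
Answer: 39204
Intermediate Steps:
l(I) = 5 - 2*I²
((l(-2*(-4 - 1)) - 1*11) + 8)² = (((5 - 2*4*(-4 - 1)²) - 1*11) + 8)² = (((5 - 2*(-2*(-5))²) - 11) + 8)² = (((5 - 2*10²) - 11) + 8)² = (((5 - 2*100) - 11) + 8)² = (((5 - 200) - 11) + 8)² = ((-195 - 11) + 8)² = (-206 + 8)² = (-198)² = 39204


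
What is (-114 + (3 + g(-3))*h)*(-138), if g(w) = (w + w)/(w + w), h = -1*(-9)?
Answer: 10764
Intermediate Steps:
h = 9
g(w) = 1 (g(w) = (2*w)/((2*w)) = (2*w)*(1/(2*w)) = 1)
(-114 + (3 + g(-3))*h)*(-138) = (-114 + (3 + 1)*9)*(-138) = (-114 + 4*9)*(-138) = (-114 + 36)*(-138) = -78*(-138) = 10764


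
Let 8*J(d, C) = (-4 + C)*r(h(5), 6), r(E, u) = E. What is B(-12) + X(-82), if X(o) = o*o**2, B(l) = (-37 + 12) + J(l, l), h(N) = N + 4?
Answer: -551411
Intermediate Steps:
h(N) = 4 + N
J(d, C) = -9/2 + 9*C/8 (J(d, C) = ((-4 + C)*(4 + 5))/8 = ((-4 + C)*9)/8 = (-36 + 9*C)/8 = -9/2 + 9*C/8)
B(l) = -59/2 + 9*l/8 (B(l) = (-37 + 12) + (-9/2 + 9*l/8) = -25 + (-9/2 + 9*l/8) = -59/2 + 9*l/8)
X(o) = o**3
B(-12) + X(-82) = (-59/2 + (9/8)*(-12)) + (-82)**3 = (-59/2 - 27/2) - 551368 = -43 - 551368 = -551411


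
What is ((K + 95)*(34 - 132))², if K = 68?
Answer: 255168676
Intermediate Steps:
((K + 95)*(34 - 132))² = ((68 + 95)*(34 - 132))² = (163*(-98))² = (-15974)² = 255168676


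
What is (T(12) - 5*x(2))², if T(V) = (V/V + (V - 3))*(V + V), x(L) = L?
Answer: 52900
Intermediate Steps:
T(V) = 2*V*(-2 + V) (T(V) = (1 + (-3 + V))*(2*V) = (-2 + V)*(2*V) = 2*V*(-2 + V))
(T(12) - 5*x(2))² = (2*12*(-2 + 12) - 5*2)² = (2*12*10 - 10)² = (240 - 10)² = 230² = 52900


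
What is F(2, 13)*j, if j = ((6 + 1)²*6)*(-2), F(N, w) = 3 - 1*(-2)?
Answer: -2940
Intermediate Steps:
F(N, w) = 5 (F(N, w) = 3 + 2 = 5)
j = -588 (j = (7²*6)*(-2) = (49*6)*(-2) = 294*(-2) = -588)
F(2, 13)*j = 5*(-588) = -2940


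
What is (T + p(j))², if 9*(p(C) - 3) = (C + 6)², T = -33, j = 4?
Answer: 28900/81 ≈ 356.79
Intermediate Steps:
p(C) = 3 + (6 + C)²/9 (p(C) = 3 + (C + 6)²/9 = 3 + (6 + C)²/9)
(T + p(j))² = (-33 + (3 + (6 + 4)²/9))² = (-33 + (3 + (⅑)*10²))² = (-33 + (3 + (⅑)*100))² = (-33 + (3 + 100/9))² = (-33 + 127/9)² = (-170/9)² = 28900/81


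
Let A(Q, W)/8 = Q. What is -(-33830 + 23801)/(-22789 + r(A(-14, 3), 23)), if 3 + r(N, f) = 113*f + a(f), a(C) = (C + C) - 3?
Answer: -10029/20150 ≈ -0.49772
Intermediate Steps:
a(C) = -3 + 2*C (a(C) = 2*C - 3 = -3 + 2*C)
A(Q, W) = 8*Q
r(N, f) = -6 + 115*f (r(N, f) = -3 + (113*f + (-3 + 2*f)) = -3 + (-3 + 115*f) = -6 + 115*f)
-(-33830 + 23801)/(-22789 + r(A(-14, 3), 23)) = -(-33830 + 23801)/(-22789 + (-6 + 115*23)) = -(-10029)/(-22789 + (-6 + 2645)) = -(-10029)/(-22789 + 2639) = -(-10029)/(-20150) = -(-10029)*(-1)/20150 = -1*10029/20150 = -10029/20150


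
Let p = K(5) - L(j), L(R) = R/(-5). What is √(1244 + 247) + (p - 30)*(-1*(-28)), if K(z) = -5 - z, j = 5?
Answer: -1092 + √1491 ≈ -1053.4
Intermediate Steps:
L(R) = -R/5 (L(R) = R*(-⅕) = -R/5)
p = -9 (p = (-5 - 1*5) - (-1)*5/5 = (-5 - 5) - 1*(-1) = -10 + 1 = -9)
√(1244 + 247) + (p - 30)*(-1*(-28)) = √(1244 + 247) + (-9 - 30)*(-1*(-28)) = √1491 - 39*28 = √1491 - 1092 = -1092 + √1491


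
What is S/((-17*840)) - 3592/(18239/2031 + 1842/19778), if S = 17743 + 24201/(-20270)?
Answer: -616116036925385347/1551448149694800 ≈ -397.12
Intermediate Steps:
S = 359626409/20270 (S = 17743 + 24201*(-1/20270) = 17743 - 24201/20270 = 359626409/20270 ≈ 17742.)
S/((-17*840)) - 3592/(18239/2031 + 1842/19778) = 359626409/(20270*((-17*840))) - 3592/(18239/2031 + 1842/19778) = (359626409/20270)/(-14280) - 3592/(18239*(1/2031) + 1842*(1/19778)) = (359626409/20270)*(-1/14280) - 3592/(18239/2031 + 921/9889) = -359626409/289455600 - 3592/182236022/20084559 = -359626409/289455600 - 3592*20084559/182236022 = -359626409/289455600 - 36071867964/91118011 = -616116036925385347/1551448149694800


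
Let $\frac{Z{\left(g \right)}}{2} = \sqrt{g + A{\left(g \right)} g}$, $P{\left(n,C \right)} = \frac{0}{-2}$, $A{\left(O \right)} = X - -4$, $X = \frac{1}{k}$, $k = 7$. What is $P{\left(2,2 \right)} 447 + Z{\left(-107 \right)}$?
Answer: $\frac{12 i \sqrt{749}}{7} \approx 46.916 i$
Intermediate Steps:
$X = \frac{1}{7} \approx 0.14286$
$A{\left(O \right)} = \frac{29}{7}$ ($A{\left(O \right)} = \frac{1}{7} - -4 = \frac{1}{7} + 4 = \frac{29}{7}$)
$P{\left(n,C \right)} = 0$ ($P{\left(n,C \right)} = 0 \left(- \frac{1}{2}\right) = 0$)
$Z{\left(g \right)} = \frac{12 \sqrt{7} \sqrt{g}}{7}$ ($Z{\left(g \right)} = 2 \sqrt{g + \frac{29 g}{7}} = 2 \sqrt{\frac{36 g}{7}} = 2 \frac{6 \sqrt{7} \sqrt{g}}{7} = \frac{12 \sqrt{7} \sqrt{g}}{7}$)
$P{\left(2,2 \right)} 447 + Z{\left(-107 \right)} = 0 \cdot 447 + \frac{12 \sqrt{7} \sqrt{-107}}{7} = 0 + \frac{12 \sqrt{7} i \sqrt{107}}{7} = 0 + \frac{12 i \sqrt{749}}{7} = \frac{12 i \sqrt{749}}{7}$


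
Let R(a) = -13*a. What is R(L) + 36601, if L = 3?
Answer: 36562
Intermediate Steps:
R(L) + 36601 = -13*3 + 36601 = -39 + 36601 = 36562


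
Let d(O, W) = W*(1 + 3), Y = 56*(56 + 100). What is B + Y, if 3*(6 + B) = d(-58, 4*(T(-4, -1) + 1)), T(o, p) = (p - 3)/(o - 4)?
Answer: 8738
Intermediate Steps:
T(o, p) = (-3 + p)/(-4 + o)
Y = 8736 (Y = 56*156 = 8736)
d(O, W) = 4*W (d(O, W) = W*4 = 4*W)
B = 2 (B = -6 + (4*(4*((-3 - 1)/(-4 - 4) + 1)))/3 = -6 + (4*(4*(-4/(-8) + 1)))/3 = -6 + (4*(4*(-⅛*(-4) + 1)))/3 = -6 + (4*(4*(½ + 1)))/3 = -6 + (4*(4*(3/2)))/3 = -6 + (4*6)/3 = -6 + (⅓)*24 = -6 + 8 = 2)
B + Y = 2 + 8736 = 8738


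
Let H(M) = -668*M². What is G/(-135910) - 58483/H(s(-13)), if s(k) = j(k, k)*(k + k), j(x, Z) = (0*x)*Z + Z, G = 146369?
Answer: -5581100319759/5185985281360 ≈ -1.0762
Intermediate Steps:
j(x, Z) = Z (j(x, Z) = 0*Z + Z = 0 + Z = Z)
s(k) = 2*k² (s(k) = k*(k + k) = k*(2*k) = 2*k²)
G/(-135910) - 58483/H(s(-13)) = 146369/(-135910) - 58483/((-668*(2*(-13)²)²)) = 146369*(-1/135910) - 58483/((-668*(2*169)²)) = -146369/135910 - 58483/((-668*338²)) = -146369/135910 - 58483/((-668*114244)) = -146369/135910 - 58483/(-76314992) = -146369/135910 - 58483*(-1/76314992) = -146369/135910 + 58483/76314992 = -5581100319759/5185985281360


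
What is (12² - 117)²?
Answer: 729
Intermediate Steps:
(12² - 117)² = (144 - 117)² = 27² = 729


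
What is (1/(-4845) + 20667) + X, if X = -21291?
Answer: -3023281/4845 ≈ -624.00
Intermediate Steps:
(1/(-4845) + 20667) + X = (1/(-4845) + 20667) - 21291 = (-1/4845 + 20667) - 21291 = 100131614/4845 - 21291 = -3023281/4845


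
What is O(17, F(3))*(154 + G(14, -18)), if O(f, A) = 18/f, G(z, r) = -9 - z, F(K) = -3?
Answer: 2358/17 ≈ 138.71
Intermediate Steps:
O(17, F(3))*(154 + G(14, -18)) = (18/17)*(154 + (-9 - 1*14)) = (18*(1/17))*(154 + (-9 - 14)) = 18*(154 - 23)/17 = (18/17)*131 = 2358/17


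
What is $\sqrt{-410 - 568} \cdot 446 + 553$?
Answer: $553 + 446 i \sqrt{978} \approx 553.0 + 13948.0 i$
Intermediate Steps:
$\sqrt{-410 - 568} \cdot 446 + 553 = \sqrt{-978} \cdot 446 + 553 = i \sqrt{978} \cdot 446 + 553 = 446 i \sqrt{978} + 553 = 553 + 446 i \sqrt{978}$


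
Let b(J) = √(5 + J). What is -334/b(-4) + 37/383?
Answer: -127885/383 ≈ -333.90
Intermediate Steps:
-334/b(-4) + 37/383 = -334/√(5 - 4) + 37/383 = -334/(√1) + 37*(1/383) = -334/1 + 37/383 = -334*1 + 37/383 = -334 + 37/383 = -127885/383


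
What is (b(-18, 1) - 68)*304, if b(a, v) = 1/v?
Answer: -20368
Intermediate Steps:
(b(-18, 1) - 68)*304 = (1/1 - 68)*304 = (1 - 68)*304 = -67*304 = -20368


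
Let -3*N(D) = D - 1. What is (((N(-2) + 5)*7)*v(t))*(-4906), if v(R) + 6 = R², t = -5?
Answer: -3914988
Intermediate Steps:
N(D) = ⅓ - D/3 (N(D) = -(D - 1)/3 = -(-1 + D)/3 = ⅓ - D/3)
v(R) = -6 + R²
(((N(-2) + 5)*7)*v(t))*(-4906) = ((((⅓ - ⅓*(-2)) + 5)*7)*(-6 + (-5)²))*(-4906) = ((((⅓ + ⅔) + 5)*7)*(-6 + 25))*(-4906) = (((1 + 5)*7)*19)*(-4906) = ((6*7)*19)*(-4906) = (42*19)*(-4906) = 798*(-4906) = -3914988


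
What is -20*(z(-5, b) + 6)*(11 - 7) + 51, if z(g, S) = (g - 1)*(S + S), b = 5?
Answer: 4371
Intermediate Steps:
z(g, S) = 2*S*(-1 + g) (z(g, S) = (-1 + g)*(2*S) = 2*S*(-1 + g))
-20*(z(-5, b) + 6)*(11 - 7) + 51 = -20*(2*5*(-1 - 5) + 6)*(11 - 7) + 51 = -20*(2*5*(-6) + 6)*4 + 51 = -20*(-60 + 6)*4 + 51 = -(-1080)*4 + 51 = -20*(-216) + 51 = 4320 + 51 = 4371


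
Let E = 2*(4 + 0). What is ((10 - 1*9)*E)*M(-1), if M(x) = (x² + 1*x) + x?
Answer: -8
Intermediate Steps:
M(x) = x² + 2*x (M(x) = (x² + x) + x = (x + x²) + x = x² + 2*x)
E = 8 (E = 2*4 = 8)
((10 - 1*9)*E)*M(-1) = ((10 - 1*9)*8)*(-(2 - 1)) = ((10 - 9)*8)*(-1*1) = (1*8)*(-1) = 8*(-1) = -8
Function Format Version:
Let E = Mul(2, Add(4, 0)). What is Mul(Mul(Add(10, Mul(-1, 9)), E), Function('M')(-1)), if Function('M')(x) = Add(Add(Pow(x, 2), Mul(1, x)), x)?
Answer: -8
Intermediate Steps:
Function('M')(x) = Add(Pow(x, 2), Mul(2, x)) (Function('M')(x) = Add(Add(Pow(x, 2), x), x) = Add(Add(x, Pow(x, 2)), x) = Add(Pow(x, 2), Mul(2, x)))
E = 8 (E = Mul(2, 4) = 8)
Mul(Mul(Add(10, Mul(-1, 9)), E), Function('M')(-1)) = Mul(Mul(Add(10, Mul(-1, 9)), 8), Mul(-1, Add(2, -1))) = Mul(Mul(Add(10, -9), 8), Mul(-1, 1)) = Mul(Mul(1, 8), -1) = Mul(8, -1) = -8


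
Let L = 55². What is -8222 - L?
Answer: -11247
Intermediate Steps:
L = 3025
-8222 - L = -8222 - 1*3025 = -8222 - 3025 = -11247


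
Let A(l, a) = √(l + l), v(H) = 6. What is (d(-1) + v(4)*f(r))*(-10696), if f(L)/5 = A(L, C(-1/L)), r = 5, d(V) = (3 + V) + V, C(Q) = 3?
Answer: -10696 - 320880*√10 ≈ -1.0254e+6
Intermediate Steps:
A(l, a) = √2*√l (A(l, a) = √(2*l) = √2*√l)
d(V) = 3 + 2*V
f(L) = 5*√2*√L (f(L) = 5*(√2*√L) = 5*√2*√L)
(d(-1) + v(4)*f(r))*(-10696) = ((3 + 2*(-1)) + 6*(5*√2*√5))*(-10696) = ((3 - 2) + 6*(5*√10))*(-10696) = (1 + 30*√10)*(-10696) = -10696 - 320880*√10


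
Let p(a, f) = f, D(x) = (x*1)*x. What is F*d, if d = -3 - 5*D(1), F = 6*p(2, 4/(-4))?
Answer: 48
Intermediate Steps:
D(x) = x² (D(x) = x*x = x²)
F = -6 (F = 6*(4/(-4)) = 6*(4*(-¼)) = 6*(-1) = -6)
d = -8 (d = -3 - 5*1² = -3 - 5*1 = -3 - 5 = -8)
F*d = -6*(-8) = 48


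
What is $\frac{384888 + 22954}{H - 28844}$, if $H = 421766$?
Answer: $\frac{203921}{196461} \approx 1.038$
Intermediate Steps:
$\frac{384888 + 22954}{H - 28844} = \frac{384888 + 22954}{421766 - 28844} = \frac{407842}{392922} = 407842 \cdot \frac{1}{392922} = \frac{203921}{196461}$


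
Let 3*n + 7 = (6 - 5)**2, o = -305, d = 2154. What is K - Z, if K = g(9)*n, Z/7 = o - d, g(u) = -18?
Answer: 17249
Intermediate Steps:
n = -2 (n = -7/3 + (6 - 5)**2/3 = -7/3 + (1/3)*1**2 = -7/3 + (1/3)*1 = -7/3 + 1/3 = -2)
Z = -17213 (Z = 7*(-305 - 1*2154) = 7*(-305 - 2154) = 7*(-2459) = -17213)
K = 36 (K = -18*(-2) = 36)
K - Z = 36 - 1*(-17213) = 36 + 17213 = 17249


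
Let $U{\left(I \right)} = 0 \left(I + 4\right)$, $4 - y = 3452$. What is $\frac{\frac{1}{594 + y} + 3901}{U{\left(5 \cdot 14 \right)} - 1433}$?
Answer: $- \frac{11133453}{4089782} \approx -2.7223$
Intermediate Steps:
$y = -3448$ ($y = 4 - 3452 = -3448$)
$U{\left(I \right)} = 0$ ($U{\left(I \right)} = 0 \left(4 + I\right) = 0$)
$\frac{\frac{1}{594 + y} + 3901}{U{\left(5 \cdot 14 \right)} - 1433} = \frac{\frac{1}{594 - 3448} + 3901}{0 - 1433} = \frac{\frac{1}{-2854} + 3901}{-1433} = \left(- \frac{1}{2854} + 3901\right) \left(- \frac{1}{1433}\right) = \frac{11133453}{2854} \left(- \frac{1}{1433}\right) = - \frac{11133453}{4089782}$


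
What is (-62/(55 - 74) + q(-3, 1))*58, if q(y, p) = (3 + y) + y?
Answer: 290/19 ≈ 15.263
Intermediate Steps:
q(y, p) = 3 + 2*y
(-62/(55 - 74) + q(-3, 1))*58 = (-62/(55 - 74) + (3 + 2*(-3)))*58 = (-62/(-19) + (3 - 6))*58 = (-62*(-1/19) - 3)*58 = (62/19 - 3)*58 = (5/19)*58 = 290/19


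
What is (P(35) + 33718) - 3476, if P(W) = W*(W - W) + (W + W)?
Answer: 30312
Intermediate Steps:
P(W) = 2*W (P(W) = W*0 + 2*W = 0 + 2*W = 2*W)
(P(35) + 33718) - 3476 = (2*35 + 33718) - 3476 = (70 + 33718) - 3476 = 33788 - 3476 = 30312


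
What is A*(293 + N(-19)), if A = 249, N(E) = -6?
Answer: 71463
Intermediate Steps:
A*(293 + N(-19)) = 249*(293 - 6) = 249*287 = 71463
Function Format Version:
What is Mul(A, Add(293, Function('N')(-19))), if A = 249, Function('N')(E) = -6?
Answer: 71463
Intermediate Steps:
Mul(A, Add(293, Function('N')(-19))) = Mul(249, Add(293, -6)) = Mul(249, 287) = 71463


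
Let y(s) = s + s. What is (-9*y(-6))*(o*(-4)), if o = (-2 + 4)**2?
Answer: -1728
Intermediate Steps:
y(s) = 2*s
o = 4 (o = 2**2 = 4)
(-9*y(-6))*(o*(-4)) = (-18*(-6))*(4*(-4)) = -9*(-12)*(-16) = 108*(-16) = -1728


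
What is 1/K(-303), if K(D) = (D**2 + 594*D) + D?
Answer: -1/88476 ≈ -1.1303e-5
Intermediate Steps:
K(D) = D**2 + 595*D
1/K(-303) = 1/(-303*(595 - 303)) = 1/(-303*292) = 1/(-88476) = -1/88476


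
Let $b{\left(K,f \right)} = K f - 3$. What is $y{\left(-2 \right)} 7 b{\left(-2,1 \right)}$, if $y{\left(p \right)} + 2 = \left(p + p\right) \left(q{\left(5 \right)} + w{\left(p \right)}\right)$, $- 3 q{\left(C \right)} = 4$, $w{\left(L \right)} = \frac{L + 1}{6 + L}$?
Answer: $- \frac{455}{3} \approx -151.67$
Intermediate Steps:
$w{\left(L \right)} = \frac{1 + L}{6 + L}$
$q{\left(C \right)} = - \frac{4}{3}$ ($q{\left(C \right)} = \left(- \frac{1}{3}\right) 4 = - \frac{4}{3}$)
$b{\left(K,f \right)} = -3 + K f$
$y{\left(p \right)} = -2 + 2 p \left(- \frac{4}{3} + \frac{1 + p}{6 + p}\right)$ ($y{\left(p \right)} = -2 + \left(p + p\right) \left(- \frac{4}{3} + \frac{1 + p}{6 + p}\right) = -2 + 2 p \left(- \frac{4}{3} + \frac{1 + p}{6 + p}\right)$)
$y{\left(-2 \right)} 7 b{\left(-2,1 \right)} = \frac{2 \left(-18 - \left(-2\right)^{2} - -48\right)}{3 \left(6 - 2\right)} 7 \left(-3 - 2\right) = \frac{2 \left(-18 - 4 + 48\right)}{3 \cdot 4} \cdot 7 \left(-3 - 2\right) = \frac{2}{3} \cdot \frac{1}{4} \left(-18 - 4 + 48\right) 7 \left(-5\right) = \frac{2}{3} \cdot \frac{1}{4} \cdot 26 \cdot 7 \left(-5\right) = \frac{13}{3} \cdot 7 \left(-5\right) = \frac{91}{3} \left(-5\right) = - \frac{455}{3}$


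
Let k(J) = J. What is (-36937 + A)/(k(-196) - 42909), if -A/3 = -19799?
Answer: -4492/8621 ≈ -0.52105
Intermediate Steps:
A = 59397 (A = -3*(-19799) = 59397)
(-36937 + A)/(k(-196) - 42909) = (-36937 + 59397)/(-196 - 42909) = 22460/(-43105) = 22460*(-1/43105) = -4492/8621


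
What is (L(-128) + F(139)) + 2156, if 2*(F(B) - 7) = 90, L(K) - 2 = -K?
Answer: 2338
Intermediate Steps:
L(K) = 2 - K
F(B) = 52 (F(B) = 7 + (1/2)*90 = 7 + 45 = 52)
(L(-128) + F(139)) + 2156 = ((2 - 1*(-128)) + 52) + 2156 = ((2 + 128) + 52) + 2156 = (130 + 52) + 2156 = 182 + 2156 = 2338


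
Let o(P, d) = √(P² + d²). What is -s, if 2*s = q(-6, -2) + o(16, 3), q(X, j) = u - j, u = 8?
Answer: -5 - √265/2 ≈ -13.139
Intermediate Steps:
q(X, j) = 8 - j
s = 5 + √265/2 (s = ((8 - 1*(-2)) + √(16² + 3²))/2 = ((8 + 2) + √(256 + 9))/2 = (10 + √265)/2 = 5 + √265/2 ≈ 13.139)
-s = -(5 + √265/2) = -5 - √265/2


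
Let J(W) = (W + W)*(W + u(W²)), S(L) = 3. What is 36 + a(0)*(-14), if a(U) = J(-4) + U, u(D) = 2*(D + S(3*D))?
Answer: 3844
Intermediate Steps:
u(D) = 6 + 2*D (u(D) = 2*(D + 3) = 2*(3 + D) = 6 + 2*D)
J(W) = 2*W*(6 + W + 2*W²) (J(W) = (W + W)*(W + (6 + 2*W²)) = (2*W)*(6 + W + 2*W²) = 2*W*(6 + W + 2*W²))
a(U) = -272 + U (a(U) = 2*(-4)*(6 - 4 + 2*(-4)²) + U = 2*(-4)*(6 - 4 + 2*16) + U = 2*(-4)*(6 - 4 + 32) + U = 2*(-4)*34 + U = -272 + U)
36 + a(0)*(-14) = 36 + (-272 + 0)*(-14) = 36 - 272*(-14) = 36 + 3808 = 3844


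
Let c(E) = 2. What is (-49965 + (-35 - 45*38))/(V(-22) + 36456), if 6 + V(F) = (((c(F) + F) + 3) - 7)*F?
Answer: -25855/18489 ≈ -1.3984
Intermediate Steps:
V(F) = -6 + F*(-2 + F) (V(F) = -6 + (((2 + F) + 3) - 7)*F = -6 + ((5 + F) - 7)*F = -6 + (-2 + F)*F = -6 + F*(-2 + F))
(-49965 + (-35 - 45*38))/(V(-22) + 36456) = (-49965 + (-35 - 45*38))/((-6 + (-22)**2 - 2*(-22)) + 36456) = (-49965 + (-35 - 1710))/((-6 + 484 + 44) + 36456) = (-49965 - 1745)/(522 + 36456) = -51710/36978 = -51710*1/36978 = -25855/18489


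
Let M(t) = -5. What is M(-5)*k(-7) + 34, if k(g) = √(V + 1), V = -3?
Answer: 34 - 5*I*√2 ≈ 34.0 - 7.0711*I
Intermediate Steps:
k(g) = I*√2 (k(g) = √(-3 + 1) = √(-2) = I*√2)
M(-5)*k(-7) + 34 = -5*I*√2 + 34 = 34 - 5*I*√2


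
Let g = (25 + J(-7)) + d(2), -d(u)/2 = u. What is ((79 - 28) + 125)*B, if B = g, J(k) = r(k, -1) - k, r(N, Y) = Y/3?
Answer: 14608/3 ≈ 4869.3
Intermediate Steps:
r(N, Y) = Y/3 (r(N, Y) = Y*(1/3) = Y/3)
d(u) = -2*u
J(k) = -1/3 - k (J(k) = (1/3)*(-1) - k = -1/3 - k)
g = 83/3 (g = (25 + (-1/3 - 1*(-7))) - 2*2 = (25 + (-1/3 + 7)) - 4 = (25 + 20/3) - 4 = 95/3 - 4 = 83/3 ≈ 27.667)
B = 83/3 ≈ 27.667
((79 - 28) + 125)*B = ((79 - 28) + 125)*(83/3) = (51 + 125)*(83/3) = 176*(83/3) = 14608/3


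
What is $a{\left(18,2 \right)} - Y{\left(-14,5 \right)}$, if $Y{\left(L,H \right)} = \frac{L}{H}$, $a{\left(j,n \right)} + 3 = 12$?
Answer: $\frac{59}{5} \approx 11.8$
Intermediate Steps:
$a{\left(j,n \right)} = 9$ ($a{\left(j,n \right)} = -3 + 12 = 9$)
$a{\left(18,2 \right)} - Y{\left(-14,5 \right)} = 9 - - \frac{14}{5} = 9 + \frac{14}{5} = \frac{59}{5}$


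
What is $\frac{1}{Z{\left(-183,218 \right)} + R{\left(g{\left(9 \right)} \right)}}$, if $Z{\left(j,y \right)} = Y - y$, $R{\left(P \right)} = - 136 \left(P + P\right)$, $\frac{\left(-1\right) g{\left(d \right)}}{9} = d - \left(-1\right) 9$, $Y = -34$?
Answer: $\frac{1}{43812} \approx 2.2825 \cdot 10^{-5}$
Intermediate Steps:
$g{\left(d \right)} = -81 - 9 d$ ($g{\left(d \right)} = - 9 \left(d - \left(-1\right) 9\right) = - 9 \left(d - -9\right) = - 9 \left(d + 9\right) = - 9 \left(9 + d\right) = -81 - 9 d$)
$R{\left(P \right)} = - 272 P$ ($R{\left(P \right)} = - 136 \cdot 2 P = - 272 P$)
$Z{\left(j,y \right)} = -34 - y$
$\frac{1}{Z{\left(-183,218 \right)} + R{\left(g{\left(9 \right)} \right)}} = \frac{1}{\left(-34 - 218\right) - 272 \left(-81 - 81\right)} = \frac{1}{-252 - -44064} = \frac{1}{-252 + 44064} = \frac{1}{43812}$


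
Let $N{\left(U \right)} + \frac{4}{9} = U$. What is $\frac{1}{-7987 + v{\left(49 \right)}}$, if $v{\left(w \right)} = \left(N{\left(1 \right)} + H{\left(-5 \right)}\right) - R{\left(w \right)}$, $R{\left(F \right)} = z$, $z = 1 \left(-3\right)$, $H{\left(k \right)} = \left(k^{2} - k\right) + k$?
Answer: $- \frac{9}{71626} \approx -0.00012565$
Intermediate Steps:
$H{\left(k \right)} = k^{2}$
$N{\left(U \right)} = - \frac{4}{9} + U$
$z = -3$
$R{\left(F \right)} = -3$
$v{\left(w \right)} = \frac{257}{9}$ ($v{\left(w \right)} = \left(\left(- \frac{4}{9} + 1\right) + \left(-5\right)^{2}\right) - -3 = \left(\frac{5}{9} + 25\right) + 3 = \frac{230}{9} + 3 = \frac{257}{9}$)
$\frac{1}{-7987 + v{\left(49 \right)}} = \frac{1}{-7987 + \frac{257}{9}} = \frac{1}{- \frac{71626}{9}} = - \frac{9}{71626}$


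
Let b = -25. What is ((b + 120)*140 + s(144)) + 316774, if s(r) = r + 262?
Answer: 330480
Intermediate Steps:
s(r) = 262 + r
((b + 120)*140 + s(144)) + 316774 = ((-25 + 120)*140 + (262 + 144)) + 316774 = (95*140 + 406) + 316774 = (13300 + 406) + 316774 = 13706 + 316774 = 330480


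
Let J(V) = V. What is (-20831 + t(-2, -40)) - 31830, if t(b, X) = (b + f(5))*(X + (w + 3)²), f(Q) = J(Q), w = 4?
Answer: -52634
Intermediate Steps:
f(Q) = Q
t(b, X) = (5 + b)*(49 + X) (t(b, X) = (b + 5)*(X + (4 + 3)²) = (5 + b)*(X + 7²) = (5 + b)*(X + 49) = (5 + b)*(49 + X))
(-20831 + t(-2, -40)) - 31830 = (-20831 + (245 + 5*(-40) + 49*(-2) - 40*(-2))) - 31830 = (-20831 + (245 - 200 - 98 + 80)) - 31830 = (-20831 + 27) - 31830 = -20804 - 31830 = -52634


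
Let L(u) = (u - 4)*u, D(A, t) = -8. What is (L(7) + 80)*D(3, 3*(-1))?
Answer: -808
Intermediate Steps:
L(u) = u*(-4 + u) (L(u) = (-4 + u)*u = u*(-4 + u))
(L(7) + 80)*D(3, 3*(-1)) = (7*(-4 + 7) + 80)*(-8) = (7*3 + 80)*(-8) = (21 + 80)*(-8) = 101*(-8) = -808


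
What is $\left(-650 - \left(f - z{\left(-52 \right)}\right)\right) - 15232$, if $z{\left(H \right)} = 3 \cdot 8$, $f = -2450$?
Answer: $-13408$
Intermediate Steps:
$z{\left(H \right)} = 24$
$\left(-650 - \left(f - z{\left(-52 \right)}\right)\right) - 15232 = \left(-650 + \left(24 - -2450\right)\right) - 15232 = \left(-650 + \left(24 + 2450\right)\right) - 15232 = \left(-650 + 2474\right) - 15232 = 1824 - 15232 = -13408$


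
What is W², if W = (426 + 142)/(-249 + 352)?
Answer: 322624/10609 ≈ 30.410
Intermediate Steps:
W = 568/103 ≈ 5.5146
W² = (568/103)² = 322624/10609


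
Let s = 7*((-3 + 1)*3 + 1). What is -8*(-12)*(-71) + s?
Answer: -6851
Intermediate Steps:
s = -35 (s = 7*(-2*3 + 1) = 7*(-6 + 1) = 7*(-5) = -35)
-8*(-12)*(-71) + s = -8*(-12)*(-71) - 35 = 96*(-71) - 35 = -6816 - 35 = -6851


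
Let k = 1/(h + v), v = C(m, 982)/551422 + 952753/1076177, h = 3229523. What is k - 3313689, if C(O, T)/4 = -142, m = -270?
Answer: -3175324003456496768375297/958244422894482096 ≈ -3.3137e+6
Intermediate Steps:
C(O, T) = -568 (C(O, T) = 4*(-142) = -568)
v = 262378848115/296713836847 (v = -568/551422 + 952753/1076177 = -568*1/551422 + 952753*(1/1076177) = -284/275711 + 952753/1076177 = 262378848115/296713836847 ≈ 0.88428)
k = 296713836847/958244422894482096 (k = 1/(3229523 + 262378848115/296713836847) = 1/(958244422894482096/296713836847) = 296713836847/958244422894482096 ≈ 3.0964e-7)
k - 3313689 = 296713836847/958244422894482096 - 3313689 = -3175324003456496768375297/958244422894482096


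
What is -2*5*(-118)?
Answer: 1180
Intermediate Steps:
-2*5*(-118) = -10*(-118) = 1180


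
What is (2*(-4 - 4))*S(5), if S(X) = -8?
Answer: 128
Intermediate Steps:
(2*(-4 - 4))*S(5) = (2*(-4 - 4))*(-8) = (2*(-8))*(-8) = -16*(-8) = 128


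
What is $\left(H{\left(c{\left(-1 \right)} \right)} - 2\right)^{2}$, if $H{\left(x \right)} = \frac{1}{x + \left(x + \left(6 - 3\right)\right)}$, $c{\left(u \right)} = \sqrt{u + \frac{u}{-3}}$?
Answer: $\frac{- 43 i + 40 \sqrt{6}}{- 19 i + 12 \sqrt{6}} \approx 3.018 + 0.4879 i$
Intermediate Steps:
$c{\left(u \right)} = \frac{\sqrt{6} \sqrt{u}}{3}$ ($c{\left(u \right)} = \sqrt{u + u \left(- \frac{1}{3}\right)} = \sqrt{u - \frac{u}{3}} = \sqrt{\frac{2 u}{3}} = \frac{\sqrt{6} \sqrt{u}}{3}$)
$H{\left(x \right)} = \frac{1}{3 + 2 x}$ ($H{\left(x \right)} = \frac{1}{x + \left(x + 3\right)} = \frac{1}{x + \left(3 + x\right)} = \frac{1}{3 + 2 x}$)
$\left(H{\left(c{\left(-1 \right)} \right)} - 2\right)^{2} = \left(\frac{1}{3 + 2 \frac{\sqrt{6} \sqrt{-1}}{3}} - 2\right)^{2} = \left(\frac{1}{3 + 2 \frac{\sqrt{6} i}{3}} - 2\right)^{2} = \left(\frac{1}{3 + 2 \frac{i \sqrt{6}}{3}} - 2\right)^{2} = \left(\frac{1}{3 + \frac{2 i \sqrt{6}}{3}} - 2\right)^{2} = \left(-2 + \frac{1}{3 + \frac{2 i \sqrt{6}}{3}}\right)^{2}$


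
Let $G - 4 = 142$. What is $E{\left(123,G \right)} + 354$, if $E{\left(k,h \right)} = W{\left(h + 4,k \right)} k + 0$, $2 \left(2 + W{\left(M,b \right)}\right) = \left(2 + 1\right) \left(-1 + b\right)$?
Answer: $22617$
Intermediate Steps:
$W{\left(M,b \right)} = - \frac{7}{2} + \frac{3 b}{2}$ ($W{\left(M,b \right)} = -2 + \frac{\left(2 + 1\right) \left(-1 + b\right)}{2} = -2 + \frac{3 \left(-1 + b\right)}{2} = -2 + \frac{-3 + 3 b}{2} = -2 + \left(- \frac{3}{2} + \frac{3 b}{2}\right) = - \frac{7}{2} + \frac{3 b}{2}$)
$G = 146$ ($G = 4 + 142 = 146$)
$E{\left(k,h \right)} = k \left(- \frac{7}{2} + \frac{3 k}{2}\right)$ ($E{\left(k,h \right)} = \left(- \frac{7}{2} + \frac{3 k}{2}\right) k + 0 = k \left(- \frac{7}{2} + \frac{3 k}{2}\right) + 0 = k \left(- \frac{7}{2} + \frac{3 k}{2}\right)$)
$E{\left(123,G \right)} + 354 = \frac{1}{2} \cdot 123 \left(-7 + 3 \cdot 123\right) + 354 = \frac{1}{2} \cdot 123 \left(-7 + 369\right) + 354 = \frac{1}{2} \cdot 123 \cdot 362 + 354 = 22263 + 354 = 22617$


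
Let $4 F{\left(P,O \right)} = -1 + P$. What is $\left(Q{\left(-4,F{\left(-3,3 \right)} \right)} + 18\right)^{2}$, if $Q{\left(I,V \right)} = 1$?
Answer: $361$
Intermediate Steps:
$F{\left(P,O \right)} = - \frac{1}{4} + \frac{P}{4}$ ($F{\left(P,O \right)} = \frac{-1 + P}{4} = - \frac{1}{4} + \frac{P}{4}$)
$\left(Q{\left(-4,F{\left(-3,3 \right)} \right)} + 18\right)^{2} = \left(1 + 18\right)^{2} = 19^{2} = 361$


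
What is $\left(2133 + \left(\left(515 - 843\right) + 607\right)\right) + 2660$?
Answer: $5072$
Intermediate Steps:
$\left(2133 + \left(\left(515 - 843\right) + 607\right)\right) + 2660 = \left(2133 + \left(-328 + 607\right)\right) + 2660 = \left(2133 + 279\right) + 2660 = 2412 + 2660 = 5072$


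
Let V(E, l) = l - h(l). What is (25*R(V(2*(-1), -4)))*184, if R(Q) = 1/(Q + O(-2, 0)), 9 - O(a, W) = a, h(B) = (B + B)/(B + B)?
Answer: 2300/3 ≈ 766.67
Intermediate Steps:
h(B) = 1 (h(B) = (2*B)/((2*B)) = (2*B)*(1/(2*B)) = 1)
O(a, W) = 9 - a
V(E, l) = -1 + l (V(E, l) = l - 1*1 = l - 1 = -1 + l)
R(Q) = 1/(11 + Q) (R(Q) = 1/(Q + (9 - 1*(-2))) = 1/(Q + (9 + 2)) = 1/(Q + 11) = 1/(11 + Q))
(25*R(V(2*(-1), -4)))*184 = (25/(11 + (-1 - 4)))*184 = (25/(11 - 5))*184 = (25/6)*184 = 2300/3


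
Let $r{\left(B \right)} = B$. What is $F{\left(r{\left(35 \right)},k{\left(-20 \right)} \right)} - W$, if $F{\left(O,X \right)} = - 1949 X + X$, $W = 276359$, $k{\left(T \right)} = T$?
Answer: $-237399$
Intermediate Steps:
$F{\left(O,X \right)} = - 1948 X$
$F{\left(r{\left(35 \right)},k{\left(-20 \right)} \right)} - W = \left(-1948\right) \left(-20\right) - 276359 = 38960 - 276359 = -237399$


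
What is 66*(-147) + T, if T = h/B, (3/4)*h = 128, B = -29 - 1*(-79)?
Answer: -727394/75 ≈ -9698.6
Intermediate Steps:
B = 50 (B = -29 + 79 = 50)
h = 512/3 (h = (4/3)*128 = 512/3 ≈ 170.67)
T = 256/75 (T = (512/3)/50 = (512/3)*(1/50) = 256/75 ≈ 3.4133)
66*(-147) + T = 66*(-147) + 256/75 = -9702 + 256/75 = -727394/75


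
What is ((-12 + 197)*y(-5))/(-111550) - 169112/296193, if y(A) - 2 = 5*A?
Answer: -153079499/287307210 ≈ -0.53281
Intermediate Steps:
y(A) = 2 + 5*A
((-12 + 197)*y(-5))/(-111550) - 169112/296193 = ((-12 + 197)*(2 + 5*(-5)))/(-111550) - 169112/296193 = (185*(2 - 25))*(-1/111550) - 169112*1/296193 = (185*(-23))*(-1/111550) - 169112/296193 = -4255*(-1/111550) - 169112/296193 = 37/970 - 169112/296193 = -153079499/287307210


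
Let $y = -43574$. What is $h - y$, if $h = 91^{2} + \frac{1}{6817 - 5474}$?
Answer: $\frac{69641266}{1343} \approx 51855.0$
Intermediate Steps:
$h = \frac{11121384}{1343}$ ($h = 8281 + \frac{1}{1343} = \frac{11121384}{1343} \approx 8281.0$)
$h - y = \frac{11121384}{1343} - -43574 = \frac{11121384}{1343} + 43574 = \frac{69641266}{1343}$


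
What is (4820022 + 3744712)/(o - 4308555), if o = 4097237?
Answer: -4282367/105659 ≈ -40.530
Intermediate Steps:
(4820022 + 3744712)/(o - 4308555) = (4820022 + 3744712)/(4097237 - 4308555) = 8564734/(-211318) = 8564734*(-1/211318) = -4282367/105659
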